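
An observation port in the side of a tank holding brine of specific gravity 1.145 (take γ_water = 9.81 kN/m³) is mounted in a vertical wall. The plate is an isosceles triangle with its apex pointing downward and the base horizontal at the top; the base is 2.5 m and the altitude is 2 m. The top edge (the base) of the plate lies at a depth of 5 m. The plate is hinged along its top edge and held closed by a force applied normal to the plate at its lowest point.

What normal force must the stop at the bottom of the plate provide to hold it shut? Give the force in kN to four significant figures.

P ≈ 56.16 kN

γ = 1.145 × 9.81 = 11.23245 kN/m³.
With the apex down, the centroid sits h/3 = 2/3 = 0.666667 m below the base (the top edge), so the centroid depth is h_c = 5 + 0.666667 = 5.66667 m.
A = ½ × 2.5 × 2 = 2.5 m².
Resultant F = γ·h_c·A = 11.23245 × 5.66667 × 2.5 = 159.126 kN.
I_c = b·h³/36 = 2.5 × 2³/36 = 0.555556 m⁴.
Centre of pressure: y_p = y_c + I_c/(y_c·A) = 5.66667 + 0.555556/(5.66667 × 2.5) = 5.66667 + 0.0392157 = 5.70589 m along the plane.
The resultant acts 0.666667 + 0.0392157 = 0.705883 m (along the plate) below the hinge at the top edge, so the moment about the hinge is M = F × 0.705883 = 159.126 × 0.705883 = 112.324 kN·m.
A normal force at the bottom, 2 m from the hinge, must supply this moment: P = 112.324/2 = 56.162 kN.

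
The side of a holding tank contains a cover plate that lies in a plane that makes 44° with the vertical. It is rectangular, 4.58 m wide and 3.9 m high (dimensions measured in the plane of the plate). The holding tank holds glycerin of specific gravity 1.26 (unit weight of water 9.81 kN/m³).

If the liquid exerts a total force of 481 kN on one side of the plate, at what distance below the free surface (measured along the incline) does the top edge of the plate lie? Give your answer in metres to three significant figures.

y_top ≈ 1.08 m

γ = 1.26 × 9.81 = 12.3606 kN/m³.
A = 4.58 × 3.9 = 17.862 m².
From F = γ·h_c·A, the centroid depth is h_c = 481/(12.3606 × 17.862) = 2.17859 m.
The plate makes 44° with the vertical, i.e. θ = 90° − 44° = 46° to the horizontal. Measuring y along the incline from the free-surface line, vertical depth h = y·sinθ with sinθ = 0.719340.
Along the incline, y_c = h_c/sinθ = 2.17859/0.719340 = 3.0286 m.
The centroid lies 3.9/2 = 1.95 m below the top edge, so the top edge sits at y_top = 3.0286 − 1.95 = 1.0786 m along the incline.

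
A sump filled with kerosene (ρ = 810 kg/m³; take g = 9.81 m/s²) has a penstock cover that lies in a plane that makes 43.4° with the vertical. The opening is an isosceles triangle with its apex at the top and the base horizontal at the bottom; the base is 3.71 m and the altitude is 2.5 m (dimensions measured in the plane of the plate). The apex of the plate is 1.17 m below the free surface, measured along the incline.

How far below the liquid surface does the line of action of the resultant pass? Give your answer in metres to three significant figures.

h_p = 2.15 m

γ = ρg = 810 × 9.81 / 1000 = 7.9461 kN/m³.
The plate makes 43.4° with the vertical, i.e. θ = 90° − 43.4° = 46.6° to the horizontal. Measuring y along the incline from the free-surface line, vertical depth h = y·sinθ with sinθ = 0.726575.
With the apex up, the centroid sits 2h/3 = 2 × 2.5/3 = 1.66667 m below the apex, so y_c = 1.17 + 1.66667 = 2.83667 m and h_c = 2.83667 × 0.726575 = 2.06105 m.
A = ½ × 3.71 × 2.5 = 4.6375 m².
Resultant F = γ·h_c·A = 7.9461 × 2.06105 × 4.6375 = 75.9498 kN.
I_c = b·h³/36 = 3.71 × 2.5³/36 = 1.61024 m⁴.
Centre of pressure: y_p = y_c + I_c/(y_c·A) = 2.83667 + 1.61024/(2.83667 × 4.6375) = 2.83667 + 0.122405 = 2.95907 m along the plane.
Vertically, h_p = y_p·sinθ = 2.95907 × 0.726575 = 2.14999 m.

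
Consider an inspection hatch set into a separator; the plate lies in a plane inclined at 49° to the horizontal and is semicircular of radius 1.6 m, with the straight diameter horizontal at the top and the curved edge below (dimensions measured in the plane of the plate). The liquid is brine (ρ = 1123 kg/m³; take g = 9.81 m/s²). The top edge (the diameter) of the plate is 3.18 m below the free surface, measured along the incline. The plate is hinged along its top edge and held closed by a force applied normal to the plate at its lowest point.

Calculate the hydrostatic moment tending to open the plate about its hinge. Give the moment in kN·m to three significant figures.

M ≈ 93.6 kN·m

γ = ρg = 1123 × 9.81 / 1000 = 11.01663 kN/m³.
Let θ = 49° be the plate's angle to the horizontal; measure y along the incline from where the plane meets the free surface. Vertical depth h = y·sinθ with sinθ = 0.754710.
The centroid of a semicircle lies 4r/(3π) = 0.679061 m from the diameter, here below the top edge, so y_c = 3.18 + 0.679061 = 3.85906 m and h_c = 3.85906 × 0.754710 = 2.91247 m.
A = πr²/2 = π × 1.6²/2 = 4.02124 m².
Resultant F = γ·h_c·A = 11.01663 × 2.91247 × 4.02124 = 129.024 kN.
I_c = (π/8 − 8/(9π))·r⁴ = 0.109757 × 1.6⁴ = 0.719303 m⁴.
Centre of pressure: y_p = y_c + I_c/(y_c·A) = 3.85906 + 0.719303/(3.85906 × 4.02124) = 3.85906 + 0.0463522 = 3.90541 m along the plane.
The resultant acts 0.679061 + 0.0463522 = 0.725413 m (along the plate) below the hinge at the top edge, so the moment about the hinge is M = F × 0.725413 = 129.024 × 0.725413 = 93.5957 kN·m.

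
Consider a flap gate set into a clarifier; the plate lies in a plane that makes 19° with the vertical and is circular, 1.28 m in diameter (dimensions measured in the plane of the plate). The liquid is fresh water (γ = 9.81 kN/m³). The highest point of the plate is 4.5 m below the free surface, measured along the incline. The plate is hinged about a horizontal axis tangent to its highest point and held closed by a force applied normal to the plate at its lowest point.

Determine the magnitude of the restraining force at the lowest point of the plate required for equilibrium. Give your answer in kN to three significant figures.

γ = 9.81 kN/m³.
The plate makes 19° with the vertical, i.e. θ = 90° − 19° = 71° to the horizontal. Measuring y along the incline from the free-surface line, vertical depth h = y·sinθ with sinθ = 0.945519.
The centroid is at the centre, 0.64 m below the top of the plate, so y_c = 4.5 + 0.64 = 5.14 m and h_c = 5.14 × 0.945519 = 4.85997 m.
A = π(0.64)² = 1.2868 m².
Resultant F = γ·h_c·A = 9.81 × 4.85997 × 1.2868 = 61.3499 kN.
I_c = πr⁴/4 = π × 0.64⁴/4 = 0.131768 m⁴.
Centre of pressure: y_p = y_c + I_c/(y_c·A) = 5.14 + 0.131768/(5.14 × 1.2868) = 5.14 + 0.0199221 = 5.15992 m along the plane.
The resultant acts 0.64 + 0.0199221 = 0.659922 m (along the plate) below the hinge at the top edge, so the moment about the hinge is M = F × 0.659922 = 61.3499 × 0.659922 = 40.4861 kN·m.
A normal force at the bottom, 1.28 m from the hinge, must supply this moment: P = 40.4861/1.28 = 31.6298 kN.

P ≈ 31.6 kN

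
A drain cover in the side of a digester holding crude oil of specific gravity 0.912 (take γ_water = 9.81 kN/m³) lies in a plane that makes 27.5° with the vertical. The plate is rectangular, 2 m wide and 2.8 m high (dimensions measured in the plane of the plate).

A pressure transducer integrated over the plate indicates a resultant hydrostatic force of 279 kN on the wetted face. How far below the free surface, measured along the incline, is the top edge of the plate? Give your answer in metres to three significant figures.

γ = 0.912 × 9.81 = 8.94672 kN/m³.
A = 2 × 2.8 = 5.6 m².
From F = γ·h_c·A, the centroid depth is h_c = 279/(8.94672 × 5.6) = 5.56868 m.
The plate makes 27.5° with the vertical, i.e. θ = 90° − 27.5° = 62.5° to the horizontal. Measuring y along the incline from the free-surface line, vertical depth h = y·sinθ with sinθ = 0.887011.
Along the incline, y_c = h_c/sinθ = 5.56868/0.887011 = 6.27803 m.
The centroid lies 2.8/2 = 1.4 m below the top edge, so the top edge sits at y_top = 6.27803 − 1.4 = 4.87803 m along the incline.

y_top ≈ 4.88 m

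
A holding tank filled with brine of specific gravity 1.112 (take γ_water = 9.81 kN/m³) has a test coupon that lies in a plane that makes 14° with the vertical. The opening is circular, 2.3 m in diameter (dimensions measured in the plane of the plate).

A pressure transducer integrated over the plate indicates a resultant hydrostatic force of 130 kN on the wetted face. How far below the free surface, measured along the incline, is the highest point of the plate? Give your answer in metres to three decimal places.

γ = 1.112 × 9.81 = 10.90872 kN/m³.
A = π(1.15)² = 4.15476 m².
From F = γ·h_c·A, the centroid depth is h_c = 130/(10.90872 × 4.15476) = 2.86829 m.
The plate makes 14° with the vertical, i.e. θ = 90° − 14° = 76° to the horizontal. Measuring y along the incline from the free-surface line, vertical depth h = y·sinθ with sinθ = 0.970296.
Along the incline, y_c = h_c/sinθ = 2.86829/0.970296 = 2.9561 m.
The centroid is at the centre, 1.15 m below the top of the plate, so the highest point sits at y_top = 2.9561 − 1.15 = 1.8061 m along the incline.

y_top ≈ 1.806 m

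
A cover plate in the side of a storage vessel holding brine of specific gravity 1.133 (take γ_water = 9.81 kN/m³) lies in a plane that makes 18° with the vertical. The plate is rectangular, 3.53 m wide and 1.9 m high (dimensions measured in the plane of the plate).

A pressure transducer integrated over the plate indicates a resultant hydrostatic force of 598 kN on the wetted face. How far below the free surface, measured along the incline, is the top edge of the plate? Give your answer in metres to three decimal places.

y_top ≈ 7.485 m

γ = 1.133 × 9.81 = 11.11473 kN/m³.
A = 3.53 × 1.9 = 6.707 m².
From F = γ·h_c·A, the centroid depth is h_c = 598/(11.11473 × 6.707) = 8.02184 m.
The plate makes 18° with the vertical, i.e. θ = 90° − 18° = 72° to the horizontal. Measuring y along the incline from the free-surface line, vertical depth h = y·sinθ with sinθ = 0.951057.
Along the incline, y_c = h_c/sinθ = 8.02184/0.951057 = 8.43466 m.
The centroid lies 1.9/2 = 0.95 m below the top edge, so the top edge sits at y_top = 8.43466 − 0.95 = 7.48466 m along the incline.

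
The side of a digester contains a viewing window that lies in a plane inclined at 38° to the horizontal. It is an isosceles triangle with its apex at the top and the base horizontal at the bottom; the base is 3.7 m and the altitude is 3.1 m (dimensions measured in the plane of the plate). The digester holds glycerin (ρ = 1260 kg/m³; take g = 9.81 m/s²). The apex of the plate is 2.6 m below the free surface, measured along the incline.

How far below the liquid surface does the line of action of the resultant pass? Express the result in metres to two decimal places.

h_p = 2.94 m

γ = ρg = 1260 × 9.81 / 1000 = 12.3606 kN/m³.
Let θ = 38° be the plate's angle to the horizontal; measure y along the incline from where the plane meets the free surface. Vertical depth h = y·sinθ with sinθ = 0.615661.
With the apex up, the centroid sits 2h/3 = 2 × 3.1/3 = 2.06667 m below the apex, so y_c = 2.6 + 2.06667 = 4.66667 m and h_c = 4.66667 × 0.615661 = 2.87309 m.
A = ½ × 3.7 × 3.1 = 5.735 m².
Resultant F = γ·h_c·A = 12.3606 × 2.87309 × 5.735 = 203.668 kN.
I_c = b·h³/36 = 3.7 × 3.1³/36 = 3.06185 m⁴.
Centre of pressure: y_p = y_c + I_c/(y_c·A) = 4.66667 + 3.06185/(4.66667 × 5.735) = 4.66667 + 0.114405 = 4.78107 m along the plane.
Vertically, h_p = y_p·sinθ = 4.78107 × 0.615661 = 2.94352 m.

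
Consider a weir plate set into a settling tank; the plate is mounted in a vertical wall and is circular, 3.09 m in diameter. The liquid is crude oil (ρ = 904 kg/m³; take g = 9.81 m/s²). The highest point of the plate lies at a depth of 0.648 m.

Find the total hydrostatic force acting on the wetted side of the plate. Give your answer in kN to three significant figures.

γ = ρg = 904 × 9.81 / 1000 = 8.86824 kN/m³.
The centroid is at the centre, 1.545 m below the top of the plate, so the centroid depth is h_c = 0.648 + 1.545 = 2.193 m.
A = π(1.545)² = 7.49906 m².
Resultant F = γ·h_c·A = 8.86824 × 2.193 × 7.49906 = 145.842 kN.

F ≈ 146 kN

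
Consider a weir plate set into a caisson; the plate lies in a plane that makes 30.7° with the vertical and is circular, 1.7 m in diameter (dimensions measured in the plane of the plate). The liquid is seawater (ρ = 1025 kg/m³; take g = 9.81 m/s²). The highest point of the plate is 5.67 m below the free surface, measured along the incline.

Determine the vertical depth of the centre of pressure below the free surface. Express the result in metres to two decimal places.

γ = ρg = 1025 × 9.81 / 1000 = 10.05525 kN/m³.
The plate makes 30.7° with the vertical, i.e. θ = 90° − 30.7° = 59.3° to the horizontal. Measuring y along the incline from the free-surface line, vertical depth h = y·sinθ with sinθ = 0.859852.
The centroid is at the centre, 0.85 m below the top of the plate, so y_c = 5.67 + 0.85 = 6.52 m and h_c = 6.52 × 0.859852 = 5.60624 m.
A = π(0.85)² = 2.2698 m².
Resultant F = γ·h_c·A = 10.05525 × 5.60624 × 2.2698 = 127.953 kN.
I_c = πr⁴/4 = π × 0.85⁴/4 = 0.409983 m⁴.
Centre of pressure: y_p = y_c + I_c/(y_c·A) = 6.52 + 0.409983/(6.52 × 2.2698) = 6.52 + 0.0277032 = 6.5477 m along the plane.
Vertically, h_p = y_p·sinθ = 6.5477 × 0.859852 = 5.63005 m.

h_p = 5.63 m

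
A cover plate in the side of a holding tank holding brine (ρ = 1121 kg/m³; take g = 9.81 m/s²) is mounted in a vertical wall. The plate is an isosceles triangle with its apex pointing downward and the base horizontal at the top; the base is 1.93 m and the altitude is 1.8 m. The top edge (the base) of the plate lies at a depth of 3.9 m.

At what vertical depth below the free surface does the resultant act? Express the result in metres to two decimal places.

h_p = 4.54 m

γ = ρg = 1121 × 9.81 / 1000 = 10.99701 kN/m³.
With the apex down, the centroid sits h/3 = 1.8/3 = 0.6 m below the base (the top edge), so the centroid depth is h_c = 3.9 + 0.6 = 4.5 m.
A = ½ × 1.93 × 1.8 = 1.737 m².
Resultant F = γ·h_c·A = 10.99701 × 4.5 × 1.737 = 85.9581 kN.
I_c = b·h³/36 = 1.93 × 1.8³/36 = 0.31266 m⁴.
Centre of pressure: y_p = y_c + I_c/(y_c·A) = 4.5 + 0.31266/(4.5 × 1.737) = 4.5 + 0.04 = 4.54 m along the plane.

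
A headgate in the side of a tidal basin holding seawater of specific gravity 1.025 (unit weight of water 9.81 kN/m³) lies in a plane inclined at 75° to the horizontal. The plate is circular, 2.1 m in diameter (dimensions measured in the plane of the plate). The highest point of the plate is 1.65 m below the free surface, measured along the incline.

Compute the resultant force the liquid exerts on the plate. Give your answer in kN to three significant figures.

F ≈ 90.8 kN

γ = 1.025 × 9.81 = 10.05525 kN/m³.
Let θ = 75° be the plate's angle to the horizontal; measure y along the incline from where the plane meets the free surface. Vertical depth h = y·sinθ with sinθ = 0.965926.
The centroid is at the centre, 1.05 m below the top of the plate, so y_c = 1.65 + 1.05 = 2.7 m and h_c = 2.7 × 0.965926 = 2.608 m.
A = π(1.05)² = 3.46361 m².
Resultant F = γ·h_c·A = 10.05525 × 2.608 × 3.46361 = 90.83 kN.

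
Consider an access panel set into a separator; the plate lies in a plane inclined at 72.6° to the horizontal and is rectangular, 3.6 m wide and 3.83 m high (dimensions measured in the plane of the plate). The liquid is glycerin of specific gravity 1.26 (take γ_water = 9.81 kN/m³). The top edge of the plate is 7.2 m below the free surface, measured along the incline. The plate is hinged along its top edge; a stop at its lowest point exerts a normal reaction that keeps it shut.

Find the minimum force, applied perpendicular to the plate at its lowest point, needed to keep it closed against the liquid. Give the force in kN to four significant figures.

P ≈ 793.1 kN

γ = 1.26 × 9.81 = 12.3606 kN/m³.
Let θ = 72.6° be the plate's angle to the horizontal; measure y along the incline from where the plane meets the free surface. Vertical depth h = y·sinθ with sinθ = 0.954240.
The centroid lies 3.83/2 = 1.915 m below the top edge, so y_c = 7.2 + 1.915 = 9.115 m and h_c = 9.115 × 0.954240 = 8.6979 m.
A = 3.6 × 3.83 = 13.788 m².
Resultant F = γ·h_c·A = 12.3606 × 8.6979 × 13.788 = 1482.37 kN.
I_c = b·h³/12 = 3.6 × 3.83³/12 = 16.8546 m⁴.
Centre of pressure: y_p = y_c + I_c/(y_c·A) = 9.115 + 16.8546/(9.115 × 13.788) = 9.115 + 0.13411 = 9.24911 m along the plane.
The resultant acts 1.915 + 0.13411 = 2.04911 m (along the plate) below the hinge at the top edge, so the moment about the hinge is M = F × 2.04911 = 1482.37 × 2.04911 = 3037.54 kN·m.
A normal force at the bottom, 3.83 m from the hinge, must supply this moment: P = 3037.54/3.83 = 793.091 kN.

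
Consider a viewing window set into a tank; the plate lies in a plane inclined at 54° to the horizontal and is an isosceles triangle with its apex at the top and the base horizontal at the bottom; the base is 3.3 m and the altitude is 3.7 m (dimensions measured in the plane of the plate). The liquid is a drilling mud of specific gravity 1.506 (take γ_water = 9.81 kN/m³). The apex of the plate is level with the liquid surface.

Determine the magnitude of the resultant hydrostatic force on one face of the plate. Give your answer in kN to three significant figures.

γ = 1.506 × 9.81 = 14.77386 kN/m³.
Let θ = 54° be the plate's angle to the horizontal; measure y along the incline from where the plane meets the free surface. Vertical depth h = y·sinθ with sinθ = 0.809017.
With the apex up, the centroid sits 2h/3 = 2 × 3.7/3 = 2.46667 m below the apex, so y_c = 2.46667 m and h_c = 2.46667 × 0.809017 = 1.99558 m.
A = ½ × 3.3 × 3.7 = 6.105 m².
Resultant F = γ·h_c·A = 14.77386 × 1.99558 × 6.105 = 179.99 kN.

F ≈ 180 kN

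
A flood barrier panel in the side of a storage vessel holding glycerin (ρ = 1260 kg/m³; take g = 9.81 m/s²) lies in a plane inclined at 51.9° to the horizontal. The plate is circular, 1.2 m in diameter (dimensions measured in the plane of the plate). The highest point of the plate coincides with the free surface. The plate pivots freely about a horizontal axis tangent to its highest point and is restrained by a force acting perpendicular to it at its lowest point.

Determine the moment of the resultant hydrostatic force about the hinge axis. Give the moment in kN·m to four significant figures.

γ = ρg = 1260 × 9.81 / 1000 = 12.3606 kN/m³.
Let θ = 51.9° be the plate's angle to the horizontal; measure y along the incline from where the plane meets the free surface. Vertical depth h = y·sinθ with sinθ = 0.786935.
The centroid is at the centre, 0.6 m below the top of the plate, so y_c = 0.6 m and h_c = 0.6 × 0.786935 = 0.472161 m.
A = π(0.6)² = 1.13097 m².
Resultant F = γ·h_c·A = 12.3606 × 0.472161 × 1.13097 = 6.60056 kN.
I_c = πr⁴/4 = π × 0.6⁴/4 = 0.101788 m⁴.
Centre of pressure: y_p = y_c + I_c/(y_c·A) = 0.6 + 0.101788/(0.6 × 1.13097) = 0.6 + 0.150001 = 0.750001 m along the plane.
The resultant acts 0.6 + 0.150001 = 0.750001 m (along the plate) below the hinge at the top edge, so the moment about the hinge is M = F × 0.750001 = 6.60056 × 0.750001 = 4.95043 kN·m.

M ≈ 4.950 kN·m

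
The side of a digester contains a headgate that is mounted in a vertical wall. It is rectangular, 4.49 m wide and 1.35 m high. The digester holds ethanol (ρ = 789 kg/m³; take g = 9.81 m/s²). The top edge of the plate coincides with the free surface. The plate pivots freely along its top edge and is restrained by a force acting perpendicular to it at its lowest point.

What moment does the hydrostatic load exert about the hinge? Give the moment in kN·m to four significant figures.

M ≈ 28.50 kN·m

γ = ρg = 789 × 9.81 / 1000 = 7.74009 kN/m³.
The centroid lies 1.35/2 = 0.675 m below the top edge, so the centroid depth is h_c = 0.675 m.
A = 4.49 × 1.35 = 6.0615 m².
Resultant F = γ·h_c·A = 7.74009 × 0.675 × 6.0615 = 31.6687 kN.
I_c = b·h³/12 = 4.49 × 1.35³/12 = 0.92059 m⁴.
Centre of pressure: y_p = y_c + I_c/(y_c·A) = 0.675 + 0.92059/(0.675 × 6.0615) = 0.675 + 0.225 = 0.9 m along the plane.
The resultant acts 0.675 + 0.225 = 0.9 m (along the plate) below the hinge at the top edge, so the moment about the hinge is M = F × 0.9 = 31.6687 × 0.9 = 28.5018 kN·m.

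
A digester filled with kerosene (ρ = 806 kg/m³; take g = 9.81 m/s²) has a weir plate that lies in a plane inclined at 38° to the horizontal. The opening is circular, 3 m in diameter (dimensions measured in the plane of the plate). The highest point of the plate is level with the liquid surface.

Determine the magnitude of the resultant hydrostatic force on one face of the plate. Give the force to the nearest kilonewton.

γ = ρg = 806 × 9.81 / 1000 = 7.90686 kN/m³.
Let θ = 38° be the plate's angle to the horizontal; measure y along the incline from where the plane meets the free surface. Vertical depth h = y·sinθ with sinθ = 0.615661.
The centroid is at the centre, 1.5 m below the top of the plate, so y_c = 1.5 m and h_c = 1.5 × 0.615661 = 0.923492 m.
A = π(1.5)² = 7.06858 m².
Resultant F = γ·h_c·A = 7.90686 × 0.923492 × 7.06858 = 51.6142 kN.

F ≈ 52 kN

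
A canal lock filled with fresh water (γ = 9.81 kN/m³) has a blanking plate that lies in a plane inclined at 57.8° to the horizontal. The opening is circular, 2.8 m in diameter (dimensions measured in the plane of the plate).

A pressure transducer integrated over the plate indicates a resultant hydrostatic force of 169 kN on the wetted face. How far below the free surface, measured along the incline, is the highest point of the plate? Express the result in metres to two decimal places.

γ = 9.81 kN/m³.
A = π(1.4)² = 6.15752 m².
From F = γ·h_c·A, the centroid depth is h_c = 169/(9.81 × 6.15752) = 2.79777 m.
Let θ = 57.8° be the plate's angle to the horizontal; measure y along the incline from where the plane meets the free surface. Vertical depth h = y·sinθ with sinθ = 0.846193.
Along the incline, y_c = h_c/sinθ = 2.79777/0.846193 = 3.3063 m.
The centroid is at the centre, 1.4 m below the top of the plate, so the highest point sits at y_top = 3.3063 − 1.4 = 1.9063 m along the incline.

y_top ≈ 1.91 m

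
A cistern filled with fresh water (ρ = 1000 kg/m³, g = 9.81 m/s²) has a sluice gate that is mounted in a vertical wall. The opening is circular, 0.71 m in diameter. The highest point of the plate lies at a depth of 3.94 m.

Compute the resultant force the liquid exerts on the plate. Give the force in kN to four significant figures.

F ≈ 16.68 kN

γ = ρg = 1000 × 9.81 = 9810 N/m³ = 9.81 kN/m³.
The centroid is at the centre, 0.355 m below the top of the plate, so the centroid depth is h_c = 3.94 + 0.355 = 4.295 m.
A = π(0.355)² = 0.395919 m².
Resultant F = γ·h_c·A = 9.81 × 4.295 × 0.395919 = 16.6816 kN.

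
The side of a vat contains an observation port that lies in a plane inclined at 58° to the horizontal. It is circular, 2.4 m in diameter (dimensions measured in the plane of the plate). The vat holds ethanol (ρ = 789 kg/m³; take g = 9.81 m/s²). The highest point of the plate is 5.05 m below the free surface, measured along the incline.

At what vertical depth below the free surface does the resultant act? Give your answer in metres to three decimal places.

h_p = 5.349 m

γ = ρg = 789 × 9.81 / 1000 = 7.74009 kN/m³.
Let θ = 58° be the plate's angle to the horizontal; measure y along the incline from where the plane meets the free surface. Vertical depth h = y·sinθ with sinθ = 0.848048.
The centroid is at the centre, 1.2 m below the top of the plate, so y_c = 5.05 + 1.2 = 6.25 m and h_c = 6.25 × 0.848048 = 5.3003 m.
A = π(1.2)² = 4.52389 m².
Resultant F = γ·h_c·A = 7.74009 × 5.3003 × 4.52389 = 185.592 kN.
I_c = πr⁴/4 = π × 1.2⁴/4 = 1.6286 m⁴.
Centre of pressure: y_p = y_c + I_c/(y_c·A) = 6.25 + 1.6286/(6.25 × 4.52389) = 6.25 + 0.0576 = 6.3076 m along the plane.
Vertically, h_p = y_p·sinθ = 6.3076 × 0.848048 = 5.34915 m.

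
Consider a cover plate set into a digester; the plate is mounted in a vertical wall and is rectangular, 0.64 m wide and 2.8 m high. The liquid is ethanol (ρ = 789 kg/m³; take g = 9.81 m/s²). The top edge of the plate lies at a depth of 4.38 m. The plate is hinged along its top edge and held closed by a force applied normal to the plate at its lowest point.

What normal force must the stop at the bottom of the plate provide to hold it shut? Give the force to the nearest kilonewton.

P ≈ 43 kN

γ = ρg = 789 × 9.81 / 1000 = 7.74009 kN/m³.
The centroid lies 2.8/2 = 1.4 m below the top edge, so the centroid depth is h_c = 4.38 + 1.4 = 5.78 m.
A = 0.64 × 2.8 = 1.792 m².
Resultant F = γ·h_c·A = 7.74009 × 5.78 × 1.792 = 80.17 kN.
I_c = b·h³/12 = 0.64 × 2.8³/12 = 1.17077 m⁴.
Centre of pressure: y_p = y_c + I_c/(y_c·A) = 5.78 + 1.17077/(5.78 × 1.792) = 5.78 + 0.113033 = 5.89303 m along the plane.
The resultant acts 1.4 + 0.113033 = 1.51303 m (along the plate) below the hinge at the top edge, so the moment about the hinge is M = F × 1.51303 = 80.17 × 1.51303 = 121.3 kN·m.
A normal force at the bottom, 2.8 m from the hinge, must supply this moment: P = 121.3/2.8 = 43.3214 kN.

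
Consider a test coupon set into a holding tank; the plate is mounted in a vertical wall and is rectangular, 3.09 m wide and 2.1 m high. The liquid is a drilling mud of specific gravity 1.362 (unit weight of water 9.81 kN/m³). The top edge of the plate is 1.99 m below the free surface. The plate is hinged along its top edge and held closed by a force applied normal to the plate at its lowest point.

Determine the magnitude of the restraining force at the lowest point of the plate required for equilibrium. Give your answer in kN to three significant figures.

γ = 1.362 × 9.81 = 13.36122 kN/m³.
The centroid lies 2.1/2 = 1.05 m below the top edge, so the centroid depth is h_c = 1.99 + 1.05 = 3.04 m.
A = 3.09 × 2.1 = 6.489 m².
Resultant F = γ·h_c·A = 13.36122 × 3.04 × 6.489 = 263.571 kN.
I_c = b·h³/12 = 3.09 × 2.1³/12 = 2.38471 m⁴.
Centre of pressure: y_p = y_c + I_c/(y_c·A) = 3.04 + 2.38471/(3.04 × 6.489) = 3.04 + 0.120888 = 3.16089 m along the plane.
The resultant acts 1.05 + 0.120888 = 1.17089 m (along the plate) below the hinge at the top edge, so the moment about the hinge is M = F × 1.17089 = 263.571 × 1.17089 = 308.613 kN·m.
A normal force at the bottom, 2.1 m from the hinge, must supply this moment: P = 308.613/2.1 = 146.959 kN.

P ≈ 147 kN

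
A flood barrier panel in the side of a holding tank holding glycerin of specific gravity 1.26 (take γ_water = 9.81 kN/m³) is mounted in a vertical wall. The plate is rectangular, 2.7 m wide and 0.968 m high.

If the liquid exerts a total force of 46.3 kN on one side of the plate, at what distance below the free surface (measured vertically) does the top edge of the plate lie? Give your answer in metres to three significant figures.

d_top ≈ 0.949 m

γ = 1.26 × 9.81 = 12.3606 kN/m³.
A = 2.7 × 0.968 = 2.6136 m².
From F = γ·h_c·A, the centroid depth is h_c = 46.3/(12.3606 × 2.6136) = 1.43319 m.
The centroid lies 0.968/2 = 0.484 m below the top edge, so the top edge sits at h_top = 1.43319 − 0.484 = 0.94919 m below the surface.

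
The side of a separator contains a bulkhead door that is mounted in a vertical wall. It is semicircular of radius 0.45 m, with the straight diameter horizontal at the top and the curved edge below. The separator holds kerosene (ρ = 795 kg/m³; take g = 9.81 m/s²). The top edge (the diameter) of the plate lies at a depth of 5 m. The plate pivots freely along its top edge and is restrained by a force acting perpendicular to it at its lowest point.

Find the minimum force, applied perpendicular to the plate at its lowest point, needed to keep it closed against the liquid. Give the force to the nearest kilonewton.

P ≈ 6 kN

γ = ρg = 795 × 9.81 / 1000 = 7.79895 kN/m³.
The centroid of a semicircle lies 4r/(3π) = 0.190986 m from the diameter, here below the top edge, so the centroid depth is h_c = 5 + 0.190986 = 5.19099 m.
A = πr²/2 = π × 0.45²/2 = 0.318086 m².
Resultant F = γ·h_c·A = 7.79895 × 5.19099 × 0.318086 = 12.8775 kN.
I_c = (π/8 − 8/(9π))·r⁴ = 0.109757 × 0.45⁴ = 0.00450072 m⁴.
Centre of pressure: y_p = y_c + I_c/(y_c·A) = 5.19099 + 0.00450072/(5.19099 × 0.318086) = 5.19099 + 0.00272576 = 5.19372 m along the plane.
The resultant acts 0.190986 + 0.00272576 = 0.193712 m (along the plate) below the hinge at the top edge, so the moment about the hinge is M = F × 0.193712 = 12.8775 × 0.193712 = 2.49453 kN·m.
A normal force at the bottom, 0.45 m from the hinge, must supply this moment: P = 2.49453/0.45 = 5.5434 kN.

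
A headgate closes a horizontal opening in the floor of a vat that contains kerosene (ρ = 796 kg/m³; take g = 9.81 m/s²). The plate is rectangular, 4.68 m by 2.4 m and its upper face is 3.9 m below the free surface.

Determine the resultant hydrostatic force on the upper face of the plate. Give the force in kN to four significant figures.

γ = ρg = 796 × 9.81 / 1000 = 7.80876 kN/m³.
The plate is horizontal, so pressure is uniform at p = γ·h = 7.80876 × 3.9 = 30.4542 kN/m².
A = 4.68 × 2.4 = 11.232 m².
F = p·A = 30.4542 × 11.232 = 342.062 kN.

F ≈ 342.1 kN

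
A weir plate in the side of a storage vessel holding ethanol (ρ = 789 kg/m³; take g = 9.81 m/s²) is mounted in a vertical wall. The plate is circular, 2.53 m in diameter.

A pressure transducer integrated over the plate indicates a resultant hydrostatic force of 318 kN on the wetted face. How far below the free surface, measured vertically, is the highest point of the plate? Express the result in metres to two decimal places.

d_top ≈ 6.91 m

γ = ρg = 789 × 9.81 / 1000 = 7.74009 kN/m³.
A = π(1.265)² = 5.02726 m².
From F = γ·h_c·A, the centroid depth is h_c = 318/(7.74009 × 5.02726) = 8.1724 m.
The centroid is at the centre, 1.265 m below the top of the plate, so the highest point sits at h_top = 8.1724 − 1.265 = 6.9074 m below the surface.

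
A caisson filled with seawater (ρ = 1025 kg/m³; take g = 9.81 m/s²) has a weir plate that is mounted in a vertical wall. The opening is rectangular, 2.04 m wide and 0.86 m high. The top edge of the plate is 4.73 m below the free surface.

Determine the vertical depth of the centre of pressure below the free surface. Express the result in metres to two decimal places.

h_p = 5.17 m

γ = ρg = 1025 × 9.81 / 1000 = 10.05525 kN/m³.
The centroid lies 0.86/2 = 0.43 m below the top edge, so the centroid depth is h_c = 4.73 + 0.43 = 5.16 m.
A = 2.04 × 0.86 = 1.7544 m².
Resultant F = γ·h_c·A = 10.05525 × 5.16 × 1.7544 = 91.0272 kN.
I_c = b·h³/12 = 2.04 × 0.86³/12 = 0.10813 m⁴.
Centre of pressure: y_p = y_c + I_c/(y_c·A) = 5.16 + 0.10813/(5.16 × 1.7544) = 5.16 + 0.0119445 = 5.17194 m along the plane.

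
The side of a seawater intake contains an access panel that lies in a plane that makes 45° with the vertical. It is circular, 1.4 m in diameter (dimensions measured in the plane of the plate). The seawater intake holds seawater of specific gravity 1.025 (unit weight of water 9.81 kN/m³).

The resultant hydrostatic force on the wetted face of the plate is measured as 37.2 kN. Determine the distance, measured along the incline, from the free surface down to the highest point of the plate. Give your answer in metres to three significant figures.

y_top ≈ 2.70 m

γ = 1.025 × 9.81 = 10.05525 kN/m³.
A = π(0.7)² = 1.53938 m².
From F = γ·h_c·A, the centroid depth is h_c = 37.2/(10.05525 × 1.53938) = 2.40328 m.
The plate makes 45° with the vertical, i.e. θ = 90° − 45° = 45° to the horizontal. Measuring y along the incline from the free-surface line, vertical depth h = y·sinθ with sinθ = 0.707107.
Along the incline, y_c = h_c/sinθ = 2.40328/0.707107 = 3.39875 m.
The centroid is at the centre, 0.7 m below the top of the plate, so the highest point sits at y_top = 3.39875 − 0.7 = 2.69875 m along the incline.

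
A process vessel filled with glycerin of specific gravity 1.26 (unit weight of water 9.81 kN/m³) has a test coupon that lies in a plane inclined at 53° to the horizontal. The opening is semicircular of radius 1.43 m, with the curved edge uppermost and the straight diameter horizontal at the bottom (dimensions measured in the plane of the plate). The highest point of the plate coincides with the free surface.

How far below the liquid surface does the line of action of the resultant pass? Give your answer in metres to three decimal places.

γ = 1.26 × 9.81 = 12.3606 kN/m³.
Let θ = 53° be the plate's angle to the horizontal; measure y along the incline from where the plane meets the free surface. Vertical depth h = y·sinθ with sinθ = 0.798636.
The centroid lies 4r/(3π) = 0.606911 m above the diameter, so r − 4r/(3π) = 1.43 − 0.606911 = 0.823089 m below the topmost point, so y_c = 0.823089 m and h_c = 0.823089 × 0.798636 = 0.657349 m.
A = πr²/2 = π × 1.43²/2 = 3.21212 m².
Resultant F = γ·h_c·A = 12.3606 × 0.657349 × 3.21212 = 26.0992 kN.
I_c = (π/8 − 8/(9π))·r⁴ = 0.109757 × 1.43⁴ = 0.458962 m⁴.
Centre of pressure: y_p = y_c + I_c/(y_c·A) = 0.823089 + 0.458962/(0.823089 × 3.21212) = 0.823089 + 0.173595 = 0.996684 m along the plane.
Vertically, h_p = y_p·sinθ = 0.996684 × 0.798636 = 0.795988 m.

h_p = 0.796 m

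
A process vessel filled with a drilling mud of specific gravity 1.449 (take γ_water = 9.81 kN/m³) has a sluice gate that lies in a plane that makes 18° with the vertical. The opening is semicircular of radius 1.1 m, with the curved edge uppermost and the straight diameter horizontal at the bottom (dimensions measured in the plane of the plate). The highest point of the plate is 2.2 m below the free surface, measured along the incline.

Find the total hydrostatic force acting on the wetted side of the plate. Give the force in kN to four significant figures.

F ≈ 72.80 kN

γ = 1.449 × 9.81 = 14.21469 kN/m³.
The plate makes 18° with the vertical, i.e. θ = 90° − 18° = 72° to the horizontal. Measuring y along the incline from the free-surface line, vertical depth h = y·sinθ with sinθ = 0.951057.
The centroid lies 4r/(3π) = 0.466854 m above the diameter, so r − 4r/(3π) = 1.1 − 0.466854 = 0.633146 m below the topmost point, so y_c = 2.2 + 0.633146 = 2.83315 m and h_c = 2.83315 × 0.951057 = 2.69449 m.
A = πr²/2 = π × 1.1²/2 = 1.90066 m².
Resultant F = γ·h_c·A = 14.21469 × 2.69449 × 1.90066 = 72.7978 kN.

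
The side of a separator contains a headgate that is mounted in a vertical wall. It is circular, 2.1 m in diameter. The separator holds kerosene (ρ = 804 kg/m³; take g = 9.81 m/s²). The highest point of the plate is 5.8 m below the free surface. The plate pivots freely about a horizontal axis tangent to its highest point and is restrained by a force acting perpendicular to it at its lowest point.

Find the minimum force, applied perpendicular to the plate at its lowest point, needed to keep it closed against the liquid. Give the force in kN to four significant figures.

γ = ρg = 804 × 9.81 / 1000 = 7.88724 kN/m³.
The centroid is at the centre, 1.05 m below the top of the plate, so the centroid depth is h_c = 5.8 + 1.05 = 6.85 m.
A = π(1.05)² = 3.46361 m².
Resultant F = γ·h_c·A = 7.88724 × 6.85 × 3.46361 = 187.131 kN.
I_c = πr⁴/4 = π × 1.05⁴/4 = 0.954656 m⁴.
Centre of pressure: y_p = y_c + I_c/(y_c·A) = 6.85 + 0.954656/(6.85 × 3.46361) = 6.85 + 0.0402372 = 6.89024 m along the plane.
The resultant acts 1.05 + 0.0402372 = 1.09024 m (along the plate) below the hinge at the top edge, so the moment about the hinge is M = F × 1.09024 = 187.131 × 1.09024 = 204.018 kN·m.
A normal force at the bottom, 2.1 m from the hinge, must supply this moment: P = 204.018/2.1 = 97.1514 kN.

P ≈ 97.15 kN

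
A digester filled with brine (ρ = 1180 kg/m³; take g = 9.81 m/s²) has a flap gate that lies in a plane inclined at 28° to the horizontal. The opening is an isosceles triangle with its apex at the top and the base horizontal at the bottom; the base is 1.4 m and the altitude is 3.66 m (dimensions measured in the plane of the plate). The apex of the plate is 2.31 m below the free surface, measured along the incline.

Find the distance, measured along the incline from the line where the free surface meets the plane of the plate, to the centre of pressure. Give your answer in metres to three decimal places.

y_p = 4.907 m

γ = ρg = 1180 × 9.81 / 1000 = 11.5758 kN/m³.
Let θ = 28° be the plate's angle to the horizontal; measure y along the incline from where the plane meets the free surface. Vertical depth h = y·sinθ with sinθ = 0.469472.
With the apex up, the centroid sits 2h/3 = 2 × 3.66/3 = 2.44 m below the apex, so y_c = 2.31 + 2.44 = 4.75 m and h_c = 4.75 × 0.469472 = 2.22999 m.
A = ½ × 1.4 × 3.66 = 2.562 m².
Resultant F = γ·h_c·A = 11.5758 × 2.22999 × 2.562 = 66.1353 kN.
I_c = b·h³/36 = 1.4 × 3.66³/36 = 1.90664 m⁴.
Centre of pressure: y_p = y_c + I_c/(y_c·A) = 4.75 + 1.90664/(4.75 × 2.562) = 4.75 + 0.156674 = 4.90667 m along the plane.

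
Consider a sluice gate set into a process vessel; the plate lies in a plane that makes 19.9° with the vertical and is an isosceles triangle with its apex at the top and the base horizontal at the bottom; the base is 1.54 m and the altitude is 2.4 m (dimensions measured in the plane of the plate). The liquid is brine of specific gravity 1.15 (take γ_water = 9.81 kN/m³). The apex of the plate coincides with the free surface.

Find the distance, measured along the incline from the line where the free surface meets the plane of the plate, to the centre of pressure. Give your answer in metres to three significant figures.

γ = 1.15 × 9.81 = 11.2815 kN/m³.
The plate makes 19.9° with the vertical, i.e. θ = 90° − 19.9° = 70.1° to the horizontal. Measuring y along the incline from the free-surface line, vertical depth h = y·sinθ with sinθ = 0.940288.
With the apex up, the centroid sits 2h/3 = 2 × 2.4/3 = 1.6 m below the apex, so y_c = 1.6 m and h_c = 1.6 × 0.940288 = 1.50446 m.
A = ½ × 1.54 × 2.4 = 1.848 m².
Resultant F = γ·h_c·A = 11.2815 × 1.50446 × 1.848 = 31.3653 kN.
I_c = b·h³/36 = 1.54 × 2.4³/36 = 0.59136 m⁴.
Centre of pressure: y_p = y_c + I_c/(y_c·A) = 1.6 + 0.59136/(1.6 × 1.848) = 1.6 + 0.2 = 1.8 m along the plane.

y_p = 1.80 m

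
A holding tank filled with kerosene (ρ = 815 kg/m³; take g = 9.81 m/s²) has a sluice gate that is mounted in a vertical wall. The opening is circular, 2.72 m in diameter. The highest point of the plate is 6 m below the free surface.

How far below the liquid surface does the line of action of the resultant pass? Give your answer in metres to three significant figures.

γ = ρg = 815 × 9.81 / 1000 = 7.99515 kN/m³.
The centroid is at the centre, 1.36 m below the top of the plate, so the centroid depth is h_c = 6 + 1.36 = 7.36 m.
A = π(1.36)² = 5.81069 m².
Resultant F = γ·h_c·A = 7.99515 × 7.36 × 5.81069 = 341.926 kN.
I_c = πr⁴/4 = π × 1.36⁴/4 = 2.68686 m⁴.
Centre of pressure: y_p = y_c + I_c/(y_c·A) = 7.36 + 2.68686/(7.36 × 5.81069) = 7.36 + 0.062826 = 7.42283 m along the plane.

h_p = 7.42 m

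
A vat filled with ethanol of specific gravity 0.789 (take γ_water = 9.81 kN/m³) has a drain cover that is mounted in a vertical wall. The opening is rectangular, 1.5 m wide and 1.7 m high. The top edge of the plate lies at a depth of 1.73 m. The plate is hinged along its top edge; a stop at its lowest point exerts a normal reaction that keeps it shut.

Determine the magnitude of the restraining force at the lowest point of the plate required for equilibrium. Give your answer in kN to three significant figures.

P ≈ 28.3 kN

γ = 0.789 × 9.81 = 7.74009 kN/m³.
The centroid lies 1.7/2 = 0.85 m below the top edge, so the centroid depth is h_c = 1.73 + 0.85 = 2.58 m.
A = 1.5 × 1.7 = 2.55 m².
Resultant F = γ·h_c·A = 7.74009 × 2.58 × 2.55 = 50.9221 kN.
I_c = b·h³/12 = 1.5 × 1.7³/12 = 0.614125 m⁴.
Centre of pressure: y_p = y_c + I_c/(y_c·A) = 2.58 + 0.614125/(2.58 × 2.55) = 2.58 + 0.0933463 = 2.67335 m along the plane.
The resultant acts 0.85 + 0.0933463 = 0.943346 m (along the plate) below the hinge at the top edge, so the moment about the hinge is M = F × 0.943346 = 50.9221 × 0.943346 = 48.0372 kN·m.
A normal force at the bottom, 1.7 m from the hinge, must supply this moment: P = 48.0372/1.7 = 28.2572 kN.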